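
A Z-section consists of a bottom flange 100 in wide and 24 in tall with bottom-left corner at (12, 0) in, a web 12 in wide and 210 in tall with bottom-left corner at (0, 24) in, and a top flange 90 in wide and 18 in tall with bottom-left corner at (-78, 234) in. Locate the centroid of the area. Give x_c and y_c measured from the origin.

x_c = 16.89 in, y_c = 114.30 in

bottom flange: A = 100 × 24 = 2400.00, centroid at (62.00, 12.00).
web: A = 12 × 210 = 2520.00, centroid at (6.00, 129.00).
top flange: A = 90 × 18 = 1620.00, centroid at (-33.00, 243.00).
ΣA = 6540.00 in², ΣAx_c = 110460.00 in³, ΣAy_c = 747540.00 in³.
x_c = 110460.00/6540.00 = 16.89 in; y_c = 747540.00/6540.00 = 114.30 in.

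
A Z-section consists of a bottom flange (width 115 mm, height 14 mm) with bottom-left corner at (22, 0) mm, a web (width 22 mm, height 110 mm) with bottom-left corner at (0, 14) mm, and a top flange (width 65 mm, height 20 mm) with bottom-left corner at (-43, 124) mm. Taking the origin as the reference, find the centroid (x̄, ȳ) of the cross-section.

Part | A | x̄ᵢ | ȳᵢ | A·x̄ᵢ | A·ȳᵢ
bottom flange | 1610.00 | 79.50 | 7.00 | 127995.00 | 11270.00
web | 2420.00 | 11.00 | 69.00 | 26620.00 | 166980.00
top flange | 1300.00 | -10.50 | 134.00 | -13650.00 | 174200.00
Σ | 5330.00 |  |  | 140965.00 | 352450.00
x̄ = 140965.00 / 5330.00 = 26.45 mm
ȳ = 352450.00 / 5330.00 = 66.13 mm

x̄ = 26.45 mm, ȳ = 66.13 mm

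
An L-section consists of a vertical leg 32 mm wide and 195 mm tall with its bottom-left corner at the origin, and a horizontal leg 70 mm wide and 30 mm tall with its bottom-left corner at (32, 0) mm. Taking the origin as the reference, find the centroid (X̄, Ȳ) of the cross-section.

X̄ = 28.84 mm, Ȳ = 76.73 mm

vertical leg: A = 32 × 195 = 6240.00, centroid at (16.00, 97.50).
horizontal leg: A = 70 × 30 = 2100.00, centroid at (67.00, 15.00).
ΣA = 8340.00 mm², ΣAX̄ = 240540.00 mm³, ΣAȲ = 639900.00 mm³.
X̄ = 240540.00/8340.00 = 28.84 mm; Ȳ = 639900.00/8340.00 = 76.73 mm.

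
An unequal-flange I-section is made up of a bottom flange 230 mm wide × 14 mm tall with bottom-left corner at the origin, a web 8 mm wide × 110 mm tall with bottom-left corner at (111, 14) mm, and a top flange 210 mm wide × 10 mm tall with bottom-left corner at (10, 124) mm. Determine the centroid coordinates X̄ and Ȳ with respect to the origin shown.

bottom flange: A = 230 × 14 = 3220.00, centroid at (115.00, 7.00).
web: A = 8 × 110 = 880.00, centroid at (115.00, 69.00).
top flange: A = 210 × 10 = 2100.00, centroid at (115.00, 129.00).
ΣA = 6200.00 mm²
ΣAX̄ = (3220.00)(115.00) + (880.00)(115.00) + (2100.00)(115.00) = 713000.00 mm³
ΣAȲ = (3220.00)(7.00) + (880.00)(69.00) + (2100.00)(129.00) = 354160.00 mm³
X̄ = 713000.00 / 6200.00 = 115.00 mm
Ȳ = 354160.00 / 6200.00 = 57.12 mm

X̄ = 115.00 mm, Ȳ = 57.12 mm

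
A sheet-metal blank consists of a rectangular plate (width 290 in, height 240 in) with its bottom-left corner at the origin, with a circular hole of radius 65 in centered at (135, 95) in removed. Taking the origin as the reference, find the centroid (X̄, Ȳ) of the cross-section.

X̄ = 147.36 in, Ȳ = 125.89 in

plate: A = 290 × 240 = 69600.00, centroid at (145.00, 120.00).
hole: A = −π·65² = -13273.23, centroid at (135.00, 95.00).
ΣA = 56326.77 in²
ΣAX̄ = (69600.00)(145.00) + (-13273.23)(135.00) = 8300114.09 in³
ΣAȲ = (69600.00)(120.00) + (-13273.23)(95.00) = 7091043.25 in³
X̄ = 8300114.09 / 56326.77 = 147.36 in
Ȳ = 7091043.25 / 56326.77 = 125.89 in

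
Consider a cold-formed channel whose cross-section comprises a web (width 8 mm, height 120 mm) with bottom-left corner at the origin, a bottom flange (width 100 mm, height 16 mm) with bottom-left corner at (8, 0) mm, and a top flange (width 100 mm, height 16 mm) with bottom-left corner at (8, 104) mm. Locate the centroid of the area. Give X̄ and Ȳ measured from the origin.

X̄ = 45.54 mm, Ȳ = 60.00 mm

web: A = 8 × 120 = 960.00, centroid at (4.00, 60.00).
bottom flange: A = 100 × 16 = 1600.00, centroid at (58.00, 8.00).
top flange: A = 100 × 16 = 1600.00, centroid at (58.00, 112.00).
ΣA = 4160.00 mm², ΣAX̄ = 189440.00 mm³, ΣAȲ = 249600.00 mm³.
X̄ = 189440.00/4160.00 = 45.54 mm; Ȳ = 249600.00/4160.00 = 60.00 mm.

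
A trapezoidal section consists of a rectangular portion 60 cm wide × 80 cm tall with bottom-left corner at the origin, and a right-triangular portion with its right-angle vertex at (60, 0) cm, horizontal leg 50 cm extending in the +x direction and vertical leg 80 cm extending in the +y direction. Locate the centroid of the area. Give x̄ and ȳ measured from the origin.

rectangular portion: A = 60 × 80 = 4800.00, centroid at (30.00, 40.00).
triangular portion: A = ½·50·80 = 2000.00, centroid at (76.67, 26.67).
ΣA = 6800.00 cm²
ΣAx̄ = (4800.00)(30.00) + (2000.00)(76.67) = 297333.33 cm³
ΣAȳ = (4800.00)(40.00) + (2000.00)(26.67) = 245333.33 cm³
x̄ = 297333.33 / 6800.00 = 43.73 cm
ȳ = 245333.33 / 6800.00 = 36.08 cm

x̄ = 43.73 cm, ȳ = 36.08 cm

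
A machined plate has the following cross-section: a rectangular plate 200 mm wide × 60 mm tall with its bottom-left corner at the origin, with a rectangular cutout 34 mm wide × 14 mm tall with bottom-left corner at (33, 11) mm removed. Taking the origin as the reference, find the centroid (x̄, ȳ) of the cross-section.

x̄ = 102.07 mm, ȳ = 30.50 mm

plate: A = 200 × 60 = 12000.00, centroid at (100.00, 30.00).
hole: A = −(34 × 14) = -476.00, centroid at (50.00, 18.00).
ΣA = 11524.00 mm²
ΣAx̄ = (12000.00)(100.00) + (-476.00)(50.00) = 1176200.00 mm³
ΣAȳ = (12000.00)(30.00) + (-476.00)(18.00) = 351432.00 mm³
x̄ = 1176200.00 / 11524.00 = 102.07 mm
ȳ = 351432.00 / 11524.00 = 30.50 mm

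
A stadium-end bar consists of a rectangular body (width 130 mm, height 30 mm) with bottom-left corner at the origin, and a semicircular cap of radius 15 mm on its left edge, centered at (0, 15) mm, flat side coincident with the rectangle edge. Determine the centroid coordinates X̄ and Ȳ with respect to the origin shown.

X̄ = 59.07 mm, Ȳ = 15.00 mm

rectangular body: A = 130 × 30 = 3900.00, centroid at (65.00, 15.00).
semicircular end: A = ½π·15² = 353.43, centroid at (-6.37, 15.00).
ΣA = 4253.43 mm², ΣAX̄ = 251250.00 mm³, ΣAȲ = 63801.44 mm³.
X̄ = 251250.00/4253.43 = 59.07 mm; Ȳ = 63801.44/4253.43 = 15.00 mm.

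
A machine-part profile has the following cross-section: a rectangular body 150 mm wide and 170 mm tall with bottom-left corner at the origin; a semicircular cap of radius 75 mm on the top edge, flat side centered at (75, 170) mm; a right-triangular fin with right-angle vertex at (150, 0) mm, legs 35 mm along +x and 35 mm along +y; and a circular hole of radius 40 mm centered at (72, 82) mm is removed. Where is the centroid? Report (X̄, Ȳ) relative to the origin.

X̄ = 77.28 mm, Ȳ = 118.50 mm

rectangular body: A = 150 × 170 = 25500.00, centroid at (75.00, 85.00).
semicircular top: A = ½π·75² = 8835.73, centroid at (75.00, 201.83).
triangular fin: A = ½·35·35 = 612.50, centroid at (161.67, 11.67).
hole: A = −π·40² = -5026.55, centroid at (72.00, 82.00).
ΣA = 29921.68 mm², ΣAX̄ = 2312289.06 mm³, ΣAȲ = 3545792.86 mm³.
X̄ = 2312289.06/29921.68 = 77.28 mm; Ȳ = 3545792.86/29921.68 = 118.50 mm.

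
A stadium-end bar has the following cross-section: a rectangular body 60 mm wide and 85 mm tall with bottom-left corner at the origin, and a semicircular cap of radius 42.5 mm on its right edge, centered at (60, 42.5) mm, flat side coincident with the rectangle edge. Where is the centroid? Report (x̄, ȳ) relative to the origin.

Part | A | x̄ᵢ | ȳᵢ | A·x̄ᵢ | A·ȳᵢ
rectangular body | 5100.00 | 30.00 | 42.50 | 153000.00 | 216750.00
semicircular end | 2837.25 | 78.04 | 42.50 | 221412.14 | 120583.16
Σ | 7937.25 |  |  | 374412.14 | 337333.16
x̄ = 374412.14 / 7937.25 = 47.17 mm
ȳ = 337333.16 / 7937.25 = 42.50 mm

x̄ = 47.17 mm, ȳ = 42.50 mm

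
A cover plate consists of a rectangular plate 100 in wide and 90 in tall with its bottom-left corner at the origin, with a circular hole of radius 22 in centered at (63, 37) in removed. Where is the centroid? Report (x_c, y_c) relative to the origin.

x_c = 47.36 in, y_c = 46.63 in

plate: A = 100 × 90 = 9000.00, centroid at (50.00, 45.00).
hole: A = −π·22² = -1520.53, centroid at (63.00, 37.00).
ΣA = 7479.47 in², ΣAx_c = 354206.56 in³, ΣAy_c = 348740.36 in³.
x_c = 354206.56/7479.47 = 47.36 in; y_c = 348740.36/7479.47 = 46.63 in.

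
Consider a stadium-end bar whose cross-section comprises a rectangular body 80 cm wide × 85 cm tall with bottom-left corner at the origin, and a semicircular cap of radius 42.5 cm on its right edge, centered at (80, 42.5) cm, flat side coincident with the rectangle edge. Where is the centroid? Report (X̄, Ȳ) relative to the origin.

X̄ = 57.09 cm, Ȳ = 42.50 cm

rectangular body: A = 80 × 85 = 6800.00, centroid at (40.00, 42.50).
semicircular end: A = ½π·42.5² = 2837.25, centroid at (98.04, 42.50).
ΣA = 9637.25 cm², ΣAX̄ = 550157.15 cm³, ΣAȲ = 409583.16 cm³.
X̄ = 550157.15/9637.25 = 57.09 cm; Ȳ = 409583.16/9637.25 = 42.50 cm.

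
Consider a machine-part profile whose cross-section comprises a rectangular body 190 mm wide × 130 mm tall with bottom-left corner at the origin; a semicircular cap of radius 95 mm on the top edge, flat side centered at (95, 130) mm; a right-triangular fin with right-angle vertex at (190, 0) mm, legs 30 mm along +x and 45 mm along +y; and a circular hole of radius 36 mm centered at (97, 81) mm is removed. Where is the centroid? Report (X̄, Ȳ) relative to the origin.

X̄ = 96.77 mm, Ȳ = 104.29 mm

Part | A | x̄ᵢ | ȳᵢ | A·x̄ᵢ | A·ȳᵢ
rectangular body | 24700.00 | 95.00 | 65.00 | 2346500.00 | 1605500.00
semicircular top | 14176.44 | 95.00 | 170.32 | 1346761.50 | 2414520.12
triangular fin | 675.00 | 200.00 | 15.00 | 135000.00 | 10125.00
hole | -4071.50 | 97.00 | 81.00 | -394935.90 | -329791.83
Σ | 35479.93 |  |  | 3433325.61 | 3700353.29
X̄ = 3433325.61 / 35479.93 = 96.77 mm
Ȳ = 3700353.29 / 35479.93 = 104.29 mm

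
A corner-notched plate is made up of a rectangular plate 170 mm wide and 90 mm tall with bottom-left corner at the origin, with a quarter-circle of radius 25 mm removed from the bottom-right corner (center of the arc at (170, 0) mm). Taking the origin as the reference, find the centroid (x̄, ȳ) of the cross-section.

Part | A | x̄ᵢ | ȳᵢ | A·x̄ᵢ | A·ȳᵢ
plate | 15300.00 | 85.00 | 45.00 | 1300500.00 | 688500.00
removed quarter-circle | -490.87 | 159.39 | 10.61 | -78240.22 | -5208.33
Σ | 14809.13 |  |  | 1222259.78 | 683291.67
x̄ = 1222259.78 / 14809.13 = 82.53 mm
ȳ = 683291.67 / 14809.13 = 46.14 mm

x̄ = 82.53 mm, ȳ = 46.14 mm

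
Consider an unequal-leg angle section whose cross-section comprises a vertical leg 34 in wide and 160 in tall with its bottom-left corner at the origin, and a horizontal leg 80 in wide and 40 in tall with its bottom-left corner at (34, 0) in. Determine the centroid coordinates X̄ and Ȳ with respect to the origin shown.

X̄ = 38.11 in, Ȳ = 57.78 in

Part | A | x̄ᵢ | ȳᵢ | A·x̄ᵢ | A·ȳᵢ
vertical leg | 5440.00 | 17.00 | 80.00 | 92480.00 | 435200.00
horizontal leg | 3200.00 | 74.00 | 20.00 | 236800.00 | 64000.00
Σ | 8640.00 |  |  | 329280.00 | 499200.00
X̄ = 329280.00 / 8640.00 = 38.11 in
Ȳ = 499200.00 / 8640.00 = 57.78 in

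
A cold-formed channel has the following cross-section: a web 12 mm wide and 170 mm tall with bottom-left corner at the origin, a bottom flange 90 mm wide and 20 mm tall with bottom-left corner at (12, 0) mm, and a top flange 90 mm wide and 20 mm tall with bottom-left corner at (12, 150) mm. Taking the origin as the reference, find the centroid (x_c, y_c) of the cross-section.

x_c = 38.55 mm, y_c = 85.00 mm

Part | A | x̄ᵢ | ȳᵢ | A·x̄ᵢ | A·ȳᵢ
web | 2040.00 | 6.00 | 85.00 | 12240.00 | 173400.00
bottom flange | 1800.00 | 57.00 | 10.00 | 102600.00 | 18000.00
top flange | 1800.00 | 57.00 | 160.00 | 102600.00 | 288000.00
Σ | 5640.00 |  |  | 217440.00 | 479400.00
x_c = 217440.00 / 5640.00 = 38.55 mm
y_c = 479400.00 / 5640.00 = 85.00 mm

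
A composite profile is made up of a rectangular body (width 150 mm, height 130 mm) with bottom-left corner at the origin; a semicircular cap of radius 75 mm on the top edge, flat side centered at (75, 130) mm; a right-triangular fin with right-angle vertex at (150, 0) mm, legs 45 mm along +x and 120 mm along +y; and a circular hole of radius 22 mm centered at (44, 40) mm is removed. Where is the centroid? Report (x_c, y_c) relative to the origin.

x_c = 84.83 mm, y_c = 92.99 mm

Part | A | x̄ᵢ | ȳᵢ | A·x̄ᵢ | A·ȳᵢ
rectangular body | 19500.00 | 75.00 | 65.00 | 1462500.00 | 1267500.00
semicircular top | 8835.73 | 75.00 | 161.83 | 662679.70 | 1429894.81
triangular fin | 2700.00 | 165.00 | 40.00 | 445500.00 | 108000.00
hole | -1520.53 | 44.00 | 40.00 | -66903.36 | -60821.23
Σ | 29515.20 |  |  | 2503776.34 | 2744573.58
x_c = 2503776.34 / 29515.20 = 84.83 mm
y_c = 2744573.58 / 29515.20 = 92.99 mm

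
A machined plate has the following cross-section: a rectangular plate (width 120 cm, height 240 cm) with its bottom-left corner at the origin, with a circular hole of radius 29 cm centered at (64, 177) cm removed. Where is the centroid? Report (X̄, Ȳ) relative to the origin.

Part | A | x̄ᵢ | ȳᵢ | A·x̄ᵢ | A·ȳᵢ
plate | 28800.00 | 60.00 | 120.00 | 1728000.00 | 3456000.00
hole | -2642.08 | 64.00 | 177.00 | -169093.08 | -467648.06
Σ | 26157.92 |  |  | 1558906.92 | 2988351.94
X̄ = 1558906.92 / 26157.92 = 59.60 cm
Ȳ = 2988351.94 / 26157.92 = 114.24 cm

X̄ = 59.60 cm, Ȳ = 114.24 cm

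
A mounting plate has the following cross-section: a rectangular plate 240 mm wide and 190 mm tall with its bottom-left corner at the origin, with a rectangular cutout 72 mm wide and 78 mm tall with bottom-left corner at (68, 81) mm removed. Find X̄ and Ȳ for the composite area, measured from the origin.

X̄ = 122.25 mm, Ȳ = 91.49 mm

plate: A = 240 × 190 = 45600.00, centroid at (120.00, 95.00).
hole: A = −(72 × 78) = -5616.00, centroid at (104.00, 120.00).
ΣA = 39984.00 mm²
ΣAX̄ = (45600.00)(120.00) + (-5616.00)(104.00) = 4887936.00 mm³
ΣAȲ = (45600.00)(95.00) + (-5616.00)(120.00) = 3658080.00 mm³
X̄ = 4887936.00 / 39984.00 = 122.25 mm
Ȳ = 3658080.00 / 39984.00 = 91.49 mm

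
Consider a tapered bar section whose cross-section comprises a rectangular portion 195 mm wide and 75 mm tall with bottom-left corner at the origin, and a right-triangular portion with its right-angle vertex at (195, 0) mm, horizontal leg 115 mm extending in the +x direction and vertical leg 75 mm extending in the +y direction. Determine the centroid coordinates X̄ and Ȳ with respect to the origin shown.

rectangular portion: A = 195 × 75 = 14625.00, centroid at (97.50, 37.50).
triangular portion: A = ½·115·75 = 4312.50, centroid at (233.33, 25.00).
ΣA = 18937.50 mm²
ΣAX̄ = (14625.00)(97.50) + (4312.50)(233.33) = 2432187.50 mm³
ΣAȲ = (14625.00)(37.50) + (4312.50)(25.00) = 656250.00 mm³
X̄ = 2432187.50 / 18937.50 = 128.43 mm
Ȳ = 656250.00 / 18937.50 = 34.65 mm

X̄ = 128.43 mm, Ȳ = 34.65 mm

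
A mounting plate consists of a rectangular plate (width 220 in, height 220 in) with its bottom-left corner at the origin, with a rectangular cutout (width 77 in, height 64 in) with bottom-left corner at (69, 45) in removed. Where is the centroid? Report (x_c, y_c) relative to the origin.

x_c = 110.28 in, y_c = 113.74 in

Part | A | x̄ᵢ | ȳᵢ | A·x̄ᵢ | A·ȳᵢ
plate | 48400.00 | 110.00 | 110.00 | 5324000.00 | 5324000.00
hole | -4928.00 | 107.50 | 77.00 | -529760.00 | -379456.00
Σ | 43472.00 |  |  | 4794240.00 | 4944544.00
x_c = 4794240.00 / 43472.00 = 110.28 in
y_c = 4944544.00 / 43472.00 = 113.74 in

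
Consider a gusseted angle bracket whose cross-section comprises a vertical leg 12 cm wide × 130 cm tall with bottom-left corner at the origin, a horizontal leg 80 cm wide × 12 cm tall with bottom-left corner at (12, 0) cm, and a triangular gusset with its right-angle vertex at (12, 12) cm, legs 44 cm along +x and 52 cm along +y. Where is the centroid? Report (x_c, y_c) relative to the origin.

x_c = 24.51 cm, y_c = 38.41 cm

vertical leg: A = 12 × 130 = 1560.00, centroid at (6.00, 65.00).
horizontal leg: A = 80 × 12 = 960.00, centroid at (52.00, 6.00).
gusset: A = ½·44·52 = 1144.00, centroid at (26.67, 29.33).
ΣA = 3664.00 cm², ΣAx_c = 89786.67 cm³, ΣAy_c = 140717.33 cm³.
x_c = 89786.67/3664.00 = 24.51 cm; y_c = 140717.33/3664.00 = 38.41 cm.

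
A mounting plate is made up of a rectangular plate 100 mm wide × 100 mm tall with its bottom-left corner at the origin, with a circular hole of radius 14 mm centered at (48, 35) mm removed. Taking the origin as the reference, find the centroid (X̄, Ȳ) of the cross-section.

X̄ = 50.13 mm, Ȳ = 50.98 mm

plate: A = 100 × 100 = 10000.00, centroid at (50.00, 50.00).
hole: A = −π·14² = -615.75, centroid at (48.00, 35.00).
ΣA = 9384.25 mm², ΣAX̄ = 470443.90 mm³, ΣAȲ = 478448.67 mm³.
X̄ = 470443.90/9384.25 = 50.13 mm; Ȳ = 478448.67/9384.25 = 50.98 mm.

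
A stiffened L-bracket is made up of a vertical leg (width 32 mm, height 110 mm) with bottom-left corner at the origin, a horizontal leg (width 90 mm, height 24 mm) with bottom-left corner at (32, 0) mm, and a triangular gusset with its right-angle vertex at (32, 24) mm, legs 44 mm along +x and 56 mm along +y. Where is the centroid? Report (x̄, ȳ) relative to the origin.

Part | A | x̄ᵢ | ȳᵢ | A·x̄ᵢ | A·ȳᵢ
vertical leg | 3520.00 | 16.00 | 55.00 | 56320.00 | 193600.00
horizontal leg | 2160.00 | 77.00 | 12.00 | 166320.00 | 25920.00
gusset | 1232.00 | 46.67 | 42.67 | 57493.33 | 52565.33
Σ | 6912.00 |  |  | 280133.33 | 272085.33
x̄ = 280133.33 / 6912.00 = 40.53 mm
ȳ = 272085.33 / 6912.00 = 39.36 mm

x̄ = 40.53 mm, ȳ = 39.36 mm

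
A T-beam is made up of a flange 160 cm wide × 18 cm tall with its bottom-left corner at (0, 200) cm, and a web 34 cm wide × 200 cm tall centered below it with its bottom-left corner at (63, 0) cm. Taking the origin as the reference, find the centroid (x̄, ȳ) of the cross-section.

x̄ = 80.00 cm, ȳ = 132.43 cm

Part | A | x̄ᵢ | ȳᵢ | A·x̄ᵢ | A·ȳᵢ
web | 6800.00 | 80.00 | 100.00 | 544000.00 | 680000.00
flange | 2880.00 | 80.00 | 209.00 | 230400.00 | 601920.00
Σ | 9680.00 |  |  | 774400.00 | 1281920.00
x̄ = 774400.00 / 9680.00 = 80.00 cm
ȳ = 1281920.00 / 9680.00 = 132.43 cm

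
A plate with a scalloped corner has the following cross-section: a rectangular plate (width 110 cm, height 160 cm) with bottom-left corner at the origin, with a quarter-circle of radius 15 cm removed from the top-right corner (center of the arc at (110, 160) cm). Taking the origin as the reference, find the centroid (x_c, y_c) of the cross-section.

plate: A = 110 × 160 = 17600.00, centroid at (55.00, 80.00).
removed quarter-circle: A = −¼π·15² = -176.71, centroid at (103.63, 153.63).
ΣA = 17423.29 cm², ΣAx_c = 949686.40 cm³, ΣAy_c = 1380850.67 cm³.
x_c = 949686.40/17423.29 = 54.51 cm; y_c = 1380850.67/17423.29 = 79.25 cm.

x_c = 54.51 cm, y_c = 79.25 cm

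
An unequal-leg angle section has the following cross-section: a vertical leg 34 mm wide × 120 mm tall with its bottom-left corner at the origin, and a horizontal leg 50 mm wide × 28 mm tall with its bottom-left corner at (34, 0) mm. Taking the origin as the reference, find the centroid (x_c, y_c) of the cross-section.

x_c = 27.73 mm, y_c = 48.25 mm

Part | A | x̄ᵢ | ȳᵢ | A·x̄ᵢ | A·ȳᵢ
vertical leg | 4080.00 | 17.00 | 60.00 | 69360.00 | 244800.00
horizontal leg | 1400.00 | 59.00 | 14.00 | 82600.00 | 19600.00
Σ | 5480.00 |  |  | 151960.00 | 264400.00
x_c = 151960.00 / 5480.00 = 27.73 mm
y_c = 264400.00 / 5480.00 = 48.25 mm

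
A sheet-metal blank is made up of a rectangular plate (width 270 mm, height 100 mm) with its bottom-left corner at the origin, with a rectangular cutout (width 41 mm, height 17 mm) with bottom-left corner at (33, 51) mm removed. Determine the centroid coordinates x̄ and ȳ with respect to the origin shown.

Part | A | x̄ᵢ | ȳᵢ | A·x̄ᵢ | A·ȳᵢ
plate | 27000.00 | 135.00 | 50.00 | 3645000.00 | 1350000.00
hole | -697.00 | 53.50 | 59.50 | -37289.50 | -41471.50
Σ | 26303.00 |  |  | 3607710.50 | 1308528.50
x̄ = 3607710.50 / 26303.00 = 137.16 mm
ȳ = 1308528.50 / 26303.00 = 49.75 mm

x̄ = 137.16 mm, ȳ = 49.75 mm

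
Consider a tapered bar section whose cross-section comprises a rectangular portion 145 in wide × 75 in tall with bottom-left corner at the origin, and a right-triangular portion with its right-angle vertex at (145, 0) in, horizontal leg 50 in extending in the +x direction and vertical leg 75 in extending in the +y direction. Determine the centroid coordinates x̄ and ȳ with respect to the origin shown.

x̄ = 85.61 in, ȳ = 35.66 in

rectangular portion: A = 145 × 75 = 10875.00, centroid at (72.50, 37.50).
triangular portion: A = ½·50·75 = 1875.00, centroid at (161.67, 25.00).
ΣA = 12750.00 in²
ΣAx̄ = (10875.00)(72.50) + (1875.00)(161.67) = 1091562.50 in³
ΣAȳ = (10875.00)(37.50) + (1875.00)(25.00) = 454687.50 in³
x̄ = 1091562.50 / 12750.00 = 85.61 in
ȳ = 454687.50 / 12750.00 = 35.66 in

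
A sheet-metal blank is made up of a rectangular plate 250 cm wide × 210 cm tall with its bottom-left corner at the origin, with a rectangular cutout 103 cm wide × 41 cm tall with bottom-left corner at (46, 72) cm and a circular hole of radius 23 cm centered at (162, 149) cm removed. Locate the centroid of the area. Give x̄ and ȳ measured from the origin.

x̄ = 126.17 cm, ȳ = 104.56 cm

Part | A | x̄ᵢ | ȳᵢ | A·x̄ᵢ | A·ȳᵢ
plate | 52500.00 | 125.00 | 105.00 | 6562500.00 | 5512500.00
hole 1 | -4223.00 | 97.50 | 92.50 | -411742.50 | -390627.50
hole 2 | -1661.90 | 162.00 | 149.00 | -269228.21 | -247623.47
Σ | 46615.10 |  |  | 5881529.29 | 4874249.03
x̄ = 5881529.29 / 46615.10 = 126.17 cm
ȳ = 4874249.03 / 46615.10 = 104.56 cm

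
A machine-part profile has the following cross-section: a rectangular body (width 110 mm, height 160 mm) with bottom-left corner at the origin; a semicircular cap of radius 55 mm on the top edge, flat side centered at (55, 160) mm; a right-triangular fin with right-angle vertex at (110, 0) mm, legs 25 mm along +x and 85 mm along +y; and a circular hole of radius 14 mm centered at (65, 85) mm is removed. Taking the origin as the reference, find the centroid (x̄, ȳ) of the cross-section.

x̄ = 57.68 mm, ȳ = 99.00 mm

Part | A | x̄ᵢ | ȳᵢ | A·x̄ᵢ | A·ȳᵢ
rectangular body | 17600.00 | 55.00 | 80.00 | 968000.00 | 1408000.00
semicircular top | 4751.66 | 55.00 | 183.34 | 261341.24 | 871182.09
triangular fin | 1062.50 | 118.33 | 28.33 | 125729.17 | 30104.17
hole | -615.75 | 65.00 | 85.00 | -40023.89 | -52338.93
Σ | 22798.41 |  |  | 1315046.52 | 2256947.32
x̄ = 1315046.52 / 22798.41 = 57.68 mm
ȳ = 2256947.32 / 22798.41 = 99.00 mm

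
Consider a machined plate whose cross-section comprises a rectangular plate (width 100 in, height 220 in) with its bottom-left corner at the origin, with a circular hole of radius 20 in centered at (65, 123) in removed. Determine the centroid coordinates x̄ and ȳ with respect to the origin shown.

plate: A = 100 × 220 = 22000.00, centroid at (50.00, 110.00).
hole: A = −π·20² = -1256.64, centroid at (65.00, 123.00).
ΣA = 20743.36 in²
ΣAx̄ = (22000.00)(50.00) + (-1256.64)(65.00) = 1018318.59 in³
ΣAȳ = (22000.00)(110.00) + (-1256.64)(123.00) = 2265433.64 in³
x̄ = 1018318.59 / 20743.36 = 49.09 in
ȳ = 2265433.64 / 20743.36 = 109.21 in

x̄ = 49.09 in, ȳ = 109.21 in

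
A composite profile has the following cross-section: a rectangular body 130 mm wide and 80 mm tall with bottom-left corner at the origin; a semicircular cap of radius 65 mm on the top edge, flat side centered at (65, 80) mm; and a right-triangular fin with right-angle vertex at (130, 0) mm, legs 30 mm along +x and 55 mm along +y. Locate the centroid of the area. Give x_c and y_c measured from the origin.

x_c = 68.46 mm, y_c = 64.11 mm

Part | A | x̄ᵢ | ȳᵢ | A·x̄ᵢ | A·ȳᵢ
rectangular body | 10400.00 | 65.00 | 40.00 | 676000.00 | 416000.00
semicircular top | 6636.61 | 65.00 | 107.59 | 431379.94 | 714012.49
triangular fin | 825.00 | 140.00 | 18.33 | 115500.00 | 15125.00
Σ | 17861.61 |  |  | 1222879.94 | 1145137.49
x_c = 1222879.94 / 17861.61 = 68.46 mm
y_c = 1145137.49 / 17861.61 = 64.11 mm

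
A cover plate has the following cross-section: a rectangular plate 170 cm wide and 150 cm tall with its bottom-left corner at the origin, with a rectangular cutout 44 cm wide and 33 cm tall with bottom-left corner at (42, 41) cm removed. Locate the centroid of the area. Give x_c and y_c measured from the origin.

plate: A = 170 × 150 = 25500.00, centroid at (85.00, 75.00).
hole: A = −(44 × 33) = -1452.00, centroid at (64.00, 57.50).
ΣA = 24048.00 cm²
ΣAx_c = (25500.00)(85.00) + (-1452.00)(64.00) = 2074572.00 cm³
ΣAy_c = (25500.00)(75.00) + (-1452.00)(57.50) = 1829010.00 cm³
x_c = 2074572.00 / 24048.00 = 86.27 cm
y_c = 1829010.00 / 24048.00 = 76.06 cm

x_c = 86.27 cm, y_c = 76.06 cm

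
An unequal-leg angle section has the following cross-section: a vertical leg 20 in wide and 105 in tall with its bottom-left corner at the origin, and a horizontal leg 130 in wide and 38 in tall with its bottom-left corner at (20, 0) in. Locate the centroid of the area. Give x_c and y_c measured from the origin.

vertical leg: A = 20 × 105 = 2100.00, centroid at (10.00, 52.50).
horizontal leg: A = 130 × 38 = 4940.00, centroid at (85.00, 19.00).
ΣA = 7040.00 in², ΣAx_c = 440900.00 in³, ΣAy_c = 204110.00 in³.
x_c = 440900.00/7040.00 = 62.63 in; y_c = 204110.00/7040.00 = 28.99 in.

x_c = 62.63 in, y_c = 28.99 in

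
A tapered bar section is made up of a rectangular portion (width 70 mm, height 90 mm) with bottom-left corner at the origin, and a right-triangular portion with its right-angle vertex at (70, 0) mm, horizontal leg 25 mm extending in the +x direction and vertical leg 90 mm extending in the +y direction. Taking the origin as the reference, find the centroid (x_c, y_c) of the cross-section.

x_c = 41.57 mm, y_c = 42.73 mm

rectangular portion: A = 70 × 90 = 6300.00, centroid at (35.00, 45.00).
triangular portion: A = ½·25·90 = 1125.00, centroid at (78.33, 30.00).
ΣA = 7425.00 mm²
ΣAx_c = (6300.00)(35.00) + (1125.00)(78.33) = 308625.00 mm³
ΣAy_c = (6300.00)(45.00) + (1125.00)(30.00) = 317250.00 mm³
x_c = 308625.00 / 7425.00 = 41.57 mm
y_c = 317250.00 / 7425.00 = 42.73 mm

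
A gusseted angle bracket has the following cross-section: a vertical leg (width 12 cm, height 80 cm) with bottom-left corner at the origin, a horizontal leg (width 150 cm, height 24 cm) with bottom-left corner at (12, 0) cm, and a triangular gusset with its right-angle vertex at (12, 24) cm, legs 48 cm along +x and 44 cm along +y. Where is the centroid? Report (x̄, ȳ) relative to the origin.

x̄ = 62.06 cm, ȳ = 21.80 cm

vertical leg: A = 12 × 80 = 960.00, centroid at (6.00, 40.00).
horizontal leg: A = 150 × 24 = 3600.00, centroid at (87.00, 12.00).
gusset: A = ½·48·44 = 1056.00, centroid at (28.00, 38.67).
ΣA = 5616.00 cm²
ΣAx̄ = (960.00)(6.00) + (3600.00)(87.00) + (1056.00)(28.00) = 348528.00 cm³
ΣAȳ = (960.00)(40.00) + (3600.00)(12.00) + (1056.00)(38.67) = 122432.00 cm³
x̄ = 348528.00 / 5616.00 = 62.06 cm
ȳ = 122432.00 / 5616.00 = 21.80 cm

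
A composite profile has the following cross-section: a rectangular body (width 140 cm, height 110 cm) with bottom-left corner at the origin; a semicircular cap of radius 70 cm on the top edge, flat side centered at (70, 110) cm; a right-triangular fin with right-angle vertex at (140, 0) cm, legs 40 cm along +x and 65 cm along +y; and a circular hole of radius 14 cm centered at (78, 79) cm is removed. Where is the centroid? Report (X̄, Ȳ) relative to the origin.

X̄ = 74.35 cm, Ȳ = 79.97 cm

rectangular body: A = 140 × 110 = 15400.00, centroid at (70.00, 55.00).
semicircular top: A = ½π·70² = 7696.90, centroid at (70.00, 139.71).
triangular fin: A = ½·40·65 = 1300.00, centroid at (153.33, 21.67).
hole: A = −π·14² = -615.75, centroid at (78.00, 79.00).
ΣA = 23781.15 cm²
ΣAX̄ = (15400.00)(70.00) + (7696.90)(70.00) + (1300.00)(153.33) + (-615.75)(78.00) = 1768087.80 cm³
ΣAȲ = (15400.00)(55.00) + (7696.90)(139.71) + (1300.00)(21.67) + (-615.75)(79.00) = 1901848.13 cm³
X̄ = 1768087.80 / 23781.15 = 74.35 cm
Ȳ = 1901848.13 / 23781.15 = 79.97 cm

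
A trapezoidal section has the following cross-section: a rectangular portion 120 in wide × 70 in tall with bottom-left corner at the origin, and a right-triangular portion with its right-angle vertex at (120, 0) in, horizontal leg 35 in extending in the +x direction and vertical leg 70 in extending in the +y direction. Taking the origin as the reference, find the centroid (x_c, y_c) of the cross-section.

rectangular portion: A = 120 × 70 = 8400.00, centroid at (60.00, 35.00).
triangular portion: A = ½·35·70 = 1225.00, centroid at (131.67, 23.33).
ΣA = 9625.00 in²
ΣAx_c = (8400.00)(60.00) + (1225.00)(131.67) = 665291.67 in³
ΣAy_c = (8400.00)(35.00) + (1225.00)(23.33) = 322583.33 in³
x_c = 665291.67 / 9625.00 = 69.12 in
y_c = 322583.33 / 9625.00 = 33.52 in

x_c = 69.12 in, y_c = 33.52 in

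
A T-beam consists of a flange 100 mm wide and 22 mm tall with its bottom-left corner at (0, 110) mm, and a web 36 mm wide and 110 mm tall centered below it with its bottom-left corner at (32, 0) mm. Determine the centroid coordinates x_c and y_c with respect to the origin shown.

x_c = 50.00 mm, y_c = 78.57 mm

web: A = 36 × 110 = 3960.00, centroid at (50.00, 55.00).
flange: A = 100 × 22 = 2200.00, centroid at (50.00, 121.00).
ΣA = 6160.00 mm²
ΣAx_c = (3960.00)(50.00) + (2200.00)(50.00) = 308000.00 mm³
ΣAy_c = (3960.00)(55.00) + (2200.00)(121.00) = 484000.00 mm³
x_c = 308000.00 / 6160.00 = 50.00 mm
y_c = 484000.00 / 6160.00 = 78.57 mm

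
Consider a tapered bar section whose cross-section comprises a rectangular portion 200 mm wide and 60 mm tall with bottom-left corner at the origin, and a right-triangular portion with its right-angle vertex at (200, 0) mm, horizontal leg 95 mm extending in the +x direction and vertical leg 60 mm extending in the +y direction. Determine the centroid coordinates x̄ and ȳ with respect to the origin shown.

x̄ = 125.27 mm, ȳ = 28.08 mm

Part | A | x̄ᵢ | ȳᵢ | A·x̄ᵢ | A·ȳᵢ
rectangular portion | 12000.00 | 100.00 | 30.00 | 1200000.00 | 360000.00
triangular portion | 2850.00 | 231.67 | 20.00 | 660250.00 | 57000.00
Σ | 14850.00 |  |  | 1860250.00 | 417000.00
x̄ = 1860250.00 / 14850.00 = 125.27 mm
ȳ = 417000.00 / 14850.00 = 28.08 mm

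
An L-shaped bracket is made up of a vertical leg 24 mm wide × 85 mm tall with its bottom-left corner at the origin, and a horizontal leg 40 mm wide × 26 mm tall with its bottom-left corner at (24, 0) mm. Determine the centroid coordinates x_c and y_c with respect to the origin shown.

vertical leg: A = 24 × 85 = 2040.00, centroid at (12.00, 42.50).
horizontal leg: A = 40 × 26 = 1040.00, centroid at (44.00, 13.00).
ΣA = 3080.00 mm², ΣAx_c = 70240.00 mm³, ΣAy_c = 100220.00 mm³.
x_c = 70240.00/3080.00 = 22.81 mm; y_c = 100220.00/3080.00 = 32.54 mm.

x_c = 22.81 mm, y_c = 32.54 mm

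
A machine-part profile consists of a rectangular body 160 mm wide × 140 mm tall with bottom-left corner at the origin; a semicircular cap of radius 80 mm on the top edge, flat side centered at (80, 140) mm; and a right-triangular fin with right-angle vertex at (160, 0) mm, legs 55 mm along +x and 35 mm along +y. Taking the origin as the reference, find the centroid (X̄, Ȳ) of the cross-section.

Part | A | x̄ᵢ | ȳᵢ | A·x̄ᵢ | A·ȳᵢ
rectangular body | 22400.00 | 80.00 | 70.00 | 1792000.00 | 1568000.00
semicircular top | 10053.10 | 80.00 | 173.95 | 804247.72 | 1748766.84
triangular fin | 962.50 | 178.33 | 11.67 | 171645.83 | 11229.17
Σ | 33415.60 |  |  | 2767893.55 | 3327996.01
X̄ = 2767893.55 / 33415.60 = 82.83 mm
Ȳ = 3327996.01 / 33415.60 = 99.59 mm

X̄ = 82.83 mm, Ȳ = 99.59 mm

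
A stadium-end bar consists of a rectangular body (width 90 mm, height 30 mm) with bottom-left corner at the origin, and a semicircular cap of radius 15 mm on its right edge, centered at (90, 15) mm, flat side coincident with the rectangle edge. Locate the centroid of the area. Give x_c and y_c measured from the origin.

rectangular body: A = 90 × 30 = 2700.00, centroid at (45.00, 15.00).
semicircular end: A = ½π·15² = 353.43, centroid at (96.37, 15.00).
ΣA = 3053.43 mm²
ΣAx_c = (2700.00)(45.00) + (353.43)(96.37) = 155558.63 mm³
ΣAy_c = (2700.00)(15.00) + (353.43)(15.00) = 45801.44 mm³
x_c = 155558.63 / 3053.43 = 50.95 mm
y_c = 45801.44 / 3053.43 = 15.00 mm

x_c = 50.95 mm, y_c = 15.00 mm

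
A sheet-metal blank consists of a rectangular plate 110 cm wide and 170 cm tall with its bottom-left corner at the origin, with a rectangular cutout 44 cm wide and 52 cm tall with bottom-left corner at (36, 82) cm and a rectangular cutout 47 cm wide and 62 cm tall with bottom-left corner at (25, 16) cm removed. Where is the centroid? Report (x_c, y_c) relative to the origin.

Part | A | x̄ᵢ | ȳᵢ | A·x̄ᵢ | A·ȳᵢ
plate | 18700.00 | 55.00 | 85.00 | 1028500.00 | 1589500.00
hole 1 | -2288.00 | 58.00 | 108.00 | -132704.00 | -247104.00
hole 2 | -2914.00 | 48.50 | 47.00 | -141329.00 | -136958.00
Σ | 13498.00 |  |  | 754467.00 | 1205438.00
x_c = 754467.00 / 13498.00 = 55.89 cm
y_c = 1205438.00 / 13498.00 = 89.30 cm

x_c = 55.89 cm, y_c = 89.30 cm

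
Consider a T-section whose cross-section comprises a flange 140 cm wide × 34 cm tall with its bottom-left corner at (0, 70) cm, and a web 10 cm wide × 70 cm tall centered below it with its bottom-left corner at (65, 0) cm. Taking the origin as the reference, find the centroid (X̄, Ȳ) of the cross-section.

X̄ = 70.00 cm, Ȳ = 80.33 cm

web: A = 10 × 70 = 700.00, centroid at (70.00, 35.00).
flange: A = 140 × 34 = 4760.00, centroid at (70.00, 87.00).
ΣA = 5460.00 cm²
ΣAX̄ = (700.00)(70.00) + (4760.00)(70.00) = 382200.00 cm³
ΣAȲ = (700.00)(35.00) + (4760.00)(87.00) = 438620.00 cm³
X̄ = 382200.00 / 5460.00 = 70.00 cm
Ȳ = 438620.00 / 5460.00 = 80.33 cm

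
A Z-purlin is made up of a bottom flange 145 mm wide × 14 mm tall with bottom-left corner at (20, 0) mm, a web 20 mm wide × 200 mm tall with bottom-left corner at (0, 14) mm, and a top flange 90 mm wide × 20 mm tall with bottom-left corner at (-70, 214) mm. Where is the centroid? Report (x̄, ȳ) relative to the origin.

x̄ = 23.34 mm, ȳ = 111.55 mm

Part | A | x̄ᵢ | ȳᵢ | A·x̄ᵢ | A·ȳᵢ
bottom flange | 2030.00 | 92.50 | 7.00 | 187775.00 | 14210.00
web | 4000.00 | 10.00 | 114.00 | 40000.00 | 456000.00
top flange | 1800.00 | -25.00 | 224.00 | -45000.00 | 403200.00
Σ | 7830.00 |  |  | 182775.00 | 873410.00
x̄ = 182775.00 / 7830.00 = 23.34 mm
ȳ = 873410.00 / 7830.00 = 111.55 mm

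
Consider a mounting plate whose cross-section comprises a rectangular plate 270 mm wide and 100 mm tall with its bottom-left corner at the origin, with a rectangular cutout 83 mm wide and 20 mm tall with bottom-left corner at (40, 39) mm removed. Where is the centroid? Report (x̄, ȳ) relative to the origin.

x̄ = 138.50 mm, ȳ = 50.07 mm

Part | A | x̄ᵢ | ȳᵢ | A·x̄ᵢ | A·ȳᵢ
plate | 27000.00 | 135.00 | 50.00 | 3645000.00 | 1350000.00
hole | -1660.00 | 81.50 | 49.00 | -135290.00 | -81340.00
Σ | 25340.00 |  |  | 3509710.00 | 1268660.00
x̄ = 3509710.00 / 25340.00 = 138.50 mm
ȳ = 1268660.00 / 25340.00 = 50.07 mm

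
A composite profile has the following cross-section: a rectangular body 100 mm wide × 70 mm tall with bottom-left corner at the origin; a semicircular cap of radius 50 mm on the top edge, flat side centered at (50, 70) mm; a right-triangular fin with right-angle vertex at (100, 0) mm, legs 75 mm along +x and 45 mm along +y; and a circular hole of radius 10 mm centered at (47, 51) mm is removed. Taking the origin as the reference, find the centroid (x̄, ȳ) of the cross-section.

Part | A | x̄ᵢ | ȳᵢ | A·x̄ᵢ | A·ȳᵢ
rectangular body | 7000.00 | 50.00 | 35.00 | 350000.00 | 245000.00
semicircular top | 3926.99 | 50.00 | 91.22 | 196349.54 | 358222.69
triangular fin | 1687.50 | 125.00 | 15.00 | 210937.50 | 25312.50
hole | -314.16 | 47.00 | 51.00 | -14765.49 | -16022.12
Σ | 12300.33 |  |  | 742521.56 | 612513.07
x̄ = 742521.56 / 12300.33 = 60.37 mm
ȳ = 612513.07 / 12300.33 = 49.80 mm

x̄ = 60.37 mm, ȳ = 49.80 mm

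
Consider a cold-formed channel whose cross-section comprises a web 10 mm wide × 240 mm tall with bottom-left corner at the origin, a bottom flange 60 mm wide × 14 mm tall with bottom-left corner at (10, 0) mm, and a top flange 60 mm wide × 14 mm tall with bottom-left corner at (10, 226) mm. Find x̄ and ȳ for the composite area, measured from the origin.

web: A = 10 × 240 = 2400.00, centroid at (5.00, 120.00).
bottom flange: A = 60 × 14 = 840.00, centroid at (40.00, 7.00).
top flange: A = 60 × 14 = 840.00, centroid at (40.00, 233.00).
ΣA = 4080.00 mm²
ΣAx̄ = (2400.00)(5.00) + (840.00)(40.00) + (840.00)(40.00) = 79200.00 mm³
ΣAȳ = (2400.00)(120.00) + (840.00)(7.00) + (840.00)(233.00) = 489600.00 mm³
x̄ = 79200.00 / 4080.00 = 19.41 mm
ȳ = 489600.00 / 4080.00 = 120.00 mm

x̄ = 19.41 mm, ȳ = 120.00 mm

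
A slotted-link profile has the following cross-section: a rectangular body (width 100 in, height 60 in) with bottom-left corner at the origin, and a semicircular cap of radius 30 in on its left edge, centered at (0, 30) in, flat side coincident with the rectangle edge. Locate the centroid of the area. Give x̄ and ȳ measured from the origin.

Part | A | x̄ᵢ | ȳᵢ | A·x̄ᵢ | A·ȳᵢ
rectangular body | 6000.00 | 50.00 | 30.00 | 300000.00 | 180000.00
semicircular end | 1413.72 | -12.73 | 30.00 | -18000.00 | 42411.50
Σ | 7413.72 |  |  | 282000.00 | 222411.50
x̄ = 282000.00 / 7413.72 = 38.04 in
ȳ = 222411.50 / 7413.72 = 30.00 in

x̄ = 38.04 in, ȳ = 30.00 in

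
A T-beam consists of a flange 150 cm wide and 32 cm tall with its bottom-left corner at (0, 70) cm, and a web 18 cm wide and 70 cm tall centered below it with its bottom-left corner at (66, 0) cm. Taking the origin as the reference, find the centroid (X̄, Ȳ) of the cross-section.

X̄ = 75.00 cm, Ȳ = 75.40 cm

web: A = 18 × 70 = 1260.00, centroid at (75.00, 35.00).
flange: A = 150 × 32 = 4800.00, centroid at (75.00, 86.00).
ΣA = 6060.00 cm², ΣAX̄ = 454500.00 cm³, ΣAȲ = 456900.00 cm³.
X̄ = 454500.00/6060.00 = 75.00 cm; Ȳ = 456900.00/6060.00 = 75.40 cm.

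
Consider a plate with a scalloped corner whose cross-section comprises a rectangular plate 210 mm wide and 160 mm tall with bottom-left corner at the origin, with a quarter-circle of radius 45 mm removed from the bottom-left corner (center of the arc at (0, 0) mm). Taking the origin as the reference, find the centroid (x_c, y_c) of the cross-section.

plate: A = 210 × 160 = 33600.00, centroid at (105.00, 80.00).
removed quarter-circle: A = −¼π·45² = -1590.43, centroid at (19.10, 19.10).
ΣA = 32009.57 mm²
ΣAx_c = (33600.00)(105.00) + (-1590.43)(19.10) = 3497625.00 mm³
ΣAy_c = (33600.00)(80.00) + (-1590.43)(19.10) = 2657625.00 mm³
x_c = 3497625.00 / 32009.57 = 109.27 mm
y_c = 2657625.00 / 32009.57 = 83.03 mm

x_c = 109.27 mm, y_c = 83.03 mm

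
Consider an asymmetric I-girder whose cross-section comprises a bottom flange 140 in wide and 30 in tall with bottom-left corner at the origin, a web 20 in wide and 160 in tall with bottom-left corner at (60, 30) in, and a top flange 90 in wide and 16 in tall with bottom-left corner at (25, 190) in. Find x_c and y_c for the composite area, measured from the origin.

x_c = 70.00 in, y_c = 79.20 in

bottom flange: A = 140 × 30 = 4200.00, centroid at (70.00, 15.00).
web: A = 20 × 160 = 3200.00, centroid at (70.00, 110.00).
top flange: A = 90 × 16 = 1440.00, centroid at (70.00, 198.00).
ΣA = 8840.00 in², ΣAx_c = 618800.00 in³, ΣAy_c = 700120.00 in³.
x_c = 618800.00/8840.00 = 70.00 in; y_c = 700120.00/8840.00 = 79.20 in.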